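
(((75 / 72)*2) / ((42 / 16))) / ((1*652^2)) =25 / 13390776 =0.00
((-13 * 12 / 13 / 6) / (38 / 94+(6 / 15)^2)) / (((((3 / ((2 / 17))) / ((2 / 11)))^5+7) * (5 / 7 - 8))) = 16844800 / 1878875532263929797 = 0.00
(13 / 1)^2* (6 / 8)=507 / 4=126.75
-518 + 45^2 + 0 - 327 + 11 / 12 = 14171 / 12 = 1180.92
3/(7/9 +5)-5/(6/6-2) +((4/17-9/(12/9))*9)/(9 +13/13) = -0.34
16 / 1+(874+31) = 921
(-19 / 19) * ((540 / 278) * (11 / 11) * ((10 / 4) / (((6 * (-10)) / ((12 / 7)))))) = 135 / 973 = 0.14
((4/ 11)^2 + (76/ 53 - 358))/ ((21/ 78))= -59431060/ 44891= -1323.90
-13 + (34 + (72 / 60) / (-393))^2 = 490286499 / 429025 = 1142.79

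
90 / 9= 10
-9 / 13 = -0.69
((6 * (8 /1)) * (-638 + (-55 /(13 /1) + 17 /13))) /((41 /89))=-35594304 /533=-66781.06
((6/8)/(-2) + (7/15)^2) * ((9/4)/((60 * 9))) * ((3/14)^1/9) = -283/18144000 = -0.00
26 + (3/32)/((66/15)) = 18319/704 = 26.02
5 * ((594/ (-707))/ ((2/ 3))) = -4455/ 707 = -6.30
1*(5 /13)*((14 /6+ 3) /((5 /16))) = 256 /39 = 6.56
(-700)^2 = 490000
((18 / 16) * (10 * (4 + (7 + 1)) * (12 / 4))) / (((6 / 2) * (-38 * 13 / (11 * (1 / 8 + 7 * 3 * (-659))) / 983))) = 161610935805 / 3952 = 40893455.42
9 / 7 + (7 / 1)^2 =50.29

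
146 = 146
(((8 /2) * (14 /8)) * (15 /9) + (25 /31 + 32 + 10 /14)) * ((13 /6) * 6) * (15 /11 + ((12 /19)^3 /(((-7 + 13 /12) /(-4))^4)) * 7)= 423314220705237667 /416051044589873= 1017.46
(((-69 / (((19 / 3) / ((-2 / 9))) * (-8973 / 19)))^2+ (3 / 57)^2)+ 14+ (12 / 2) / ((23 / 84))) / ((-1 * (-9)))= 24010234389509 / 6016624153983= 3.99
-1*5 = -5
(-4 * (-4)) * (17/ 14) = 136/ 7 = 19.43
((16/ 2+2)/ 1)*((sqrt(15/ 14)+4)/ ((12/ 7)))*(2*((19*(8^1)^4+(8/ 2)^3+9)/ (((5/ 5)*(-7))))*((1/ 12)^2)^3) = -389485/ 2239488 - 389485*sqrt(210)/ 125411328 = -0.22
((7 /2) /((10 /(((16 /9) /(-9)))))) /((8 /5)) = -0.04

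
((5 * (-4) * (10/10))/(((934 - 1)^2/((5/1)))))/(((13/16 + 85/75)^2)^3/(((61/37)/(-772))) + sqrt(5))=94369592228865638400000000000000 * sqrt(5)/530690615269086481768424190920591823741779161 + 2398584931367181213793576550400000000/530690615269086481768424190920591823741779161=0.00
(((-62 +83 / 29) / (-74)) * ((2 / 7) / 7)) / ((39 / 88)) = 3080 / 41847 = 0.07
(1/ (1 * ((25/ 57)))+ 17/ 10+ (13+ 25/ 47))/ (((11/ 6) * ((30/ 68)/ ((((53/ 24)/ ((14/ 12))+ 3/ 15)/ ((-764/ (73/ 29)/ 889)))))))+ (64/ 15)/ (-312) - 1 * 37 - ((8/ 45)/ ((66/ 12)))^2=-169.74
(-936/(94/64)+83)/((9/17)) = -442867/423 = -1046.97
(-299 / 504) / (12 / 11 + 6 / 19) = -0.42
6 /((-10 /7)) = -21 /5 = -4.20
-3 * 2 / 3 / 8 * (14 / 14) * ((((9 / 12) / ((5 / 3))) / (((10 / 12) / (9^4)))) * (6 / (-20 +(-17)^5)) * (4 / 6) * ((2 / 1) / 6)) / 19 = 59049 / 1348883150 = 0.00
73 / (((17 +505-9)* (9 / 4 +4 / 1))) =292 / 12825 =0.02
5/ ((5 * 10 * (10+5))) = 1/ 150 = 0.01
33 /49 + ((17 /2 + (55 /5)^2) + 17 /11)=141993 /1078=131.72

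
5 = 5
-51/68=-3/4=-0.75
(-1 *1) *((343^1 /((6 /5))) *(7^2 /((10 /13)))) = -218491 /12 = -18207.58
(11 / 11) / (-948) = -1 / 948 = -0.00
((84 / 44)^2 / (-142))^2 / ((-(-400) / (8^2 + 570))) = 61650477 / 59044224800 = 0.00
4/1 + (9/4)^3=985/64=15.39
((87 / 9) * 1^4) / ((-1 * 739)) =-29 / 2217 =-0.01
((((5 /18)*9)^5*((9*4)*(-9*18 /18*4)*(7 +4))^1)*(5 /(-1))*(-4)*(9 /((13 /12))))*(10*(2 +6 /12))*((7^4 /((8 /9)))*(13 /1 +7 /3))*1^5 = -3113671197656250 /13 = -239513169050480.77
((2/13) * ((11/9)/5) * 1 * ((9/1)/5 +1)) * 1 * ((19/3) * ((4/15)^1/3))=23408/394875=0.06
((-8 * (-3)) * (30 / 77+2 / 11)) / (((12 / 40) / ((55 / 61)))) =17600 / 427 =41.22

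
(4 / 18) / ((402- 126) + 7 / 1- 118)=2 / 1485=0.00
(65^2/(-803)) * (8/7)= -33800/5621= -6.01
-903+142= -761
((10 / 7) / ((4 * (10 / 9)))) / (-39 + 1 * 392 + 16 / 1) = 1 / 1148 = 0.00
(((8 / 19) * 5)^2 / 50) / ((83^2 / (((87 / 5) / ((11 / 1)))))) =2784 / 136781095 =0.00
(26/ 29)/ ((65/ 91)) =182/ 145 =1.26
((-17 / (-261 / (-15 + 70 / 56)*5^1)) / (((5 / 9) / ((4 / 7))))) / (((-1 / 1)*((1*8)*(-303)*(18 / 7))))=-187 / 6326640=-0.00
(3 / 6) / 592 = 1 / 1184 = 0.00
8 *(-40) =-320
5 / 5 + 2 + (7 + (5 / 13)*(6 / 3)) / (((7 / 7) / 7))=746 / 13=57.38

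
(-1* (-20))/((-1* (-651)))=20/651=0.03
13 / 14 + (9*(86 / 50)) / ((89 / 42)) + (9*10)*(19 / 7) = 7865981 / 31150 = 252.52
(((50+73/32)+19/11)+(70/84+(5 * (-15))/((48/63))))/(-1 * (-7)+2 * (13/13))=-46037/9504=-4.84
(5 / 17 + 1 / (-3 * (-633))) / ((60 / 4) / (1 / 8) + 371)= 9512 / 15850953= 0.00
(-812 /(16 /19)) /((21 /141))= -25897 /4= -6474.25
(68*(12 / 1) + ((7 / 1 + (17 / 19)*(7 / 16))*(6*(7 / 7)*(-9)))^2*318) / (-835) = -585245108631 / 9645920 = -60672.81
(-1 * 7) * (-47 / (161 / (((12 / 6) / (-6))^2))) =47 / 207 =0.23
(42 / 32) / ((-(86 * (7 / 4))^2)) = -3 / 51772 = -0.00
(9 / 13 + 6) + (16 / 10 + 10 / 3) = 2267 / 195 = 11.63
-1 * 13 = -13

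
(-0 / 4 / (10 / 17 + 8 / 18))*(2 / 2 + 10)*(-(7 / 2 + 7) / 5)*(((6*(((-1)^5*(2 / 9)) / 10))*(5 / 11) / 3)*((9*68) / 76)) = 0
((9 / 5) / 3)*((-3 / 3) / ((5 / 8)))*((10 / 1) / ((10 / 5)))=-24 / 5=-4.80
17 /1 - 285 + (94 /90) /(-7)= -84467 /315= -268.15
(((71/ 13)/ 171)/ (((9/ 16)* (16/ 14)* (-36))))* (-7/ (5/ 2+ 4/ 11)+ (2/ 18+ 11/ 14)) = 355/ 166212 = 0.00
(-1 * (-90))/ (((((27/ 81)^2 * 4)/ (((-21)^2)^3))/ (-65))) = -2257793135325/ 2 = -1128896567662.50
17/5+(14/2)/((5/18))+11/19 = 2772/95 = 29.18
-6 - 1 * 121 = -127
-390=-390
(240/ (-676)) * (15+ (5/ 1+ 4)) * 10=-14400/ 169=-85.21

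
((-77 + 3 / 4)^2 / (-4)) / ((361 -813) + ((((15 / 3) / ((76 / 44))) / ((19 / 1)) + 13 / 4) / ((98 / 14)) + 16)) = 9402967 / 2817392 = 3.34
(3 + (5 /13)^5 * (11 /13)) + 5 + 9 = 82090128 /4826809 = 17.01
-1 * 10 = -10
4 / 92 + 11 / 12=265 / 276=0.96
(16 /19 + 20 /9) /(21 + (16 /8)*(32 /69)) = 0.14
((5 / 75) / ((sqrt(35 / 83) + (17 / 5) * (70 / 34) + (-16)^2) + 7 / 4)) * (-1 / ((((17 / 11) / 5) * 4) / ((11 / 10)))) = -322289 / 1438545610 + 22 * sqrt(2905) / 2157818415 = -0.00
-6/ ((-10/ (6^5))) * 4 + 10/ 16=746521/ 40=18663.02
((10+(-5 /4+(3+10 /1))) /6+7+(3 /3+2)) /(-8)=-109 /64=-1.70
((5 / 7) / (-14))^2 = 25 / 9604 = 0.00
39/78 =1/2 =0.50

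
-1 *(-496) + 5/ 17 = 8437/ 17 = 496.29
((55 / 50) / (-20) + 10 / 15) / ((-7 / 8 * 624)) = -367 / 327600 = -0.00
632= 632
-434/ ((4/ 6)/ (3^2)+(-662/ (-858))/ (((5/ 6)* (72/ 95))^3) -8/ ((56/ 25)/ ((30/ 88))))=-2252105856/ 9958687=-226.14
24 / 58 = 12 / 29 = 0.41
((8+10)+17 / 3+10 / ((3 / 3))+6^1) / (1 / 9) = 357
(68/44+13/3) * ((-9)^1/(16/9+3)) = -5238/473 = -11.07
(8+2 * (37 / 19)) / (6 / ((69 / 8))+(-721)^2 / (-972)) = -5052456 / 226875029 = -0.02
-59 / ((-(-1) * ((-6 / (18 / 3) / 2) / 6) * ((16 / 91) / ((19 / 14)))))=43719 / 8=5464.88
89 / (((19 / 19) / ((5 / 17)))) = 445 / 17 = 26.18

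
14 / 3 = 4.67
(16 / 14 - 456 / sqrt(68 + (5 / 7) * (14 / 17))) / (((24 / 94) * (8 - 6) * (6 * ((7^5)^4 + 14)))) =47 / 10053825553499113890 - 893 * sqrt(19822) / 558226695018093656940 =-0.00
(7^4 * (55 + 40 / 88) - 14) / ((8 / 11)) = 183057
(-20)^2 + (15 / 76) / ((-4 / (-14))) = 60905 / 152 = 400.69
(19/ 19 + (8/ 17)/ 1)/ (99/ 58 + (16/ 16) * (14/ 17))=290/ 499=0.58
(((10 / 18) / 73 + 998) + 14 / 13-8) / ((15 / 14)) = 118507942 / 128115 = 925.01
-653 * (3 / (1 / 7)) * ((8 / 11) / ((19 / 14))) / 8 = -191982 / 209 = -918.57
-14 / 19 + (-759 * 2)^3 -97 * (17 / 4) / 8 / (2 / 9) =-4253524302587 / 1216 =-3497964064.63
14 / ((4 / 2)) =7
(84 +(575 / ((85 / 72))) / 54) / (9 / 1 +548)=4744 / 28407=0.17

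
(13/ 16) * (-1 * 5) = -65/ 16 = -4.06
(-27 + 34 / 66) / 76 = -23 / 66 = -0.35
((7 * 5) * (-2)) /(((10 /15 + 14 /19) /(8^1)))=-399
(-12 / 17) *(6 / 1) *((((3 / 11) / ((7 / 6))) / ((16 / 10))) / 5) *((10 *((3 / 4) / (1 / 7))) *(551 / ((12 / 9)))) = -2008395 / 748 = -2685.02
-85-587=-672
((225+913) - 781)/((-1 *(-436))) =0.82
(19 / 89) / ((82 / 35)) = 665 / 7298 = 0.09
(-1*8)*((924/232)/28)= -33/29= -1.14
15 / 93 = 5 / 31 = 0.16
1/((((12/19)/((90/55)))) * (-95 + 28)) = -57/1474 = -0.04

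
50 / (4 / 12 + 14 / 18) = 45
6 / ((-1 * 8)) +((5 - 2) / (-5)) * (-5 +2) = 21 / 20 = 1.05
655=655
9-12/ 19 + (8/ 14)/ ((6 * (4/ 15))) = 8.73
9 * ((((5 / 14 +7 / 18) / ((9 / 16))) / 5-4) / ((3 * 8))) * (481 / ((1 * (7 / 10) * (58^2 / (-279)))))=39469417 / 494508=79.82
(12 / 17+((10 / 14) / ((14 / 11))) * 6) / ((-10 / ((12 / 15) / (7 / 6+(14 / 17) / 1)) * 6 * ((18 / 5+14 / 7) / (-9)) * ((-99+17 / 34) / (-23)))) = 0.01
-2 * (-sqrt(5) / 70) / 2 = sqrt(5) / 70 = 0.03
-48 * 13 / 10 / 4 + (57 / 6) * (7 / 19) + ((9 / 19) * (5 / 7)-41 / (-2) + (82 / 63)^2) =3933617 / 377055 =10.43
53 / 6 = 8.83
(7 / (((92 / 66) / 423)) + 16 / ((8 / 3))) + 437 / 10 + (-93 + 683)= 317848 / 115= 2763.90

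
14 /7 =2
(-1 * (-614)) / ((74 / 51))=15657 / 37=423.16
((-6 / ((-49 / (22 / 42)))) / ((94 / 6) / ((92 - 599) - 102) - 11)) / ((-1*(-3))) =-957 / 493528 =-0.00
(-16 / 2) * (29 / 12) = -58 / 3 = -19.33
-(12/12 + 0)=-1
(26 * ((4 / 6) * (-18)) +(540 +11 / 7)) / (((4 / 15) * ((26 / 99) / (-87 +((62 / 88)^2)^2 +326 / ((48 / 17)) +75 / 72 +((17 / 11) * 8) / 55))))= 24370494923889 / 248055808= 98246.02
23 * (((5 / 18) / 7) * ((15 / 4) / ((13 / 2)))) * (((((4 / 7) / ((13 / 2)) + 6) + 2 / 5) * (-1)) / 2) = -14145 / 8281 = -1.71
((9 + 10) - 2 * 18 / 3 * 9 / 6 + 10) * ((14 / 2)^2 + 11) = 660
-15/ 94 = -0.16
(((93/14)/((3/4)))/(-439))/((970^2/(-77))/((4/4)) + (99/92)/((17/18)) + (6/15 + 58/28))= 666655/403642050147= 0.00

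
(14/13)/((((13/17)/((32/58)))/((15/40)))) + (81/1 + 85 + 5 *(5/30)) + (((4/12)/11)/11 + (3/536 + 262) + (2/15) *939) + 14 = 2709748826893/4767888840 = 568.33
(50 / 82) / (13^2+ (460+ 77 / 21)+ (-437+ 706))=15 / 22181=0.00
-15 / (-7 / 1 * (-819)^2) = 0.00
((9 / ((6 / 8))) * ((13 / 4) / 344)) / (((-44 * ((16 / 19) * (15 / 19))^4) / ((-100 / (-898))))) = -220786319533 / 150318061977600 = -0.00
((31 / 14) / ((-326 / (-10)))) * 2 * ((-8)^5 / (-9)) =5079040 / 10269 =494.60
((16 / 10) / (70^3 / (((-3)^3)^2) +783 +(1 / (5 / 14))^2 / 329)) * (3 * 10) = 41115600 / 1073743637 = 0.04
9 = 9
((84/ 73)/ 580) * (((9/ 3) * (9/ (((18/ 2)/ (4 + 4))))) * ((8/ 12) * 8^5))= 11010048/ 10585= 1040.16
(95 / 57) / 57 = 5 / 171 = 0.03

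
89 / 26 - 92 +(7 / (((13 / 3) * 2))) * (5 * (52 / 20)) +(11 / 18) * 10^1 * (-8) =-14855 / 117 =-126.97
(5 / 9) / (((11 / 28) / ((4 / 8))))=70 / 99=0.71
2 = 2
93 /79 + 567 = 44886 /79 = 568.18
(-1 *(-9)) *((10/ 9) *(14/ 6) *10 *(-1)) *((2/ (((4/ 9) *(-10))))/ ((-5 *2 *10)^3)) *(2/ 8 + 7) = -0.00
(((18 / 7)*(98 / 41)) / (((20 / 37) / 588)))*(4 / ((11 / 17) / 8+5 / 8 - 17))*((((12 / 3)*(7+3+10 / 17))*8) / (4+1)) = -6315853824 / 56785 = -111223.98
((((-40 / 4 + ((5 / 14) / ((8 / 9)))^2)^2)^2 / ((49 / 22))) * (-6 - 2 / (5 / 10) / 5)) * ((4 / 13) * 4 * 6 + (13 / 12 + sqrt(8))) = -11461625392239990605408375 / 47315656298993811456 - 8676476451355026953375 * sqrt(2) / 151652744548057088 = -323148.58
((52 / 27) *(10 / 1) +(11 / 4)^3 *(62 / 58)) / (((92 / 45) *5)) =4.06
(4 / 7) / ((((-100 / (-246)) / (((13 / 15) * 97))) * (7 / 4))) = 413608 / 6125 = 67.53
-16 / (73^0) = -16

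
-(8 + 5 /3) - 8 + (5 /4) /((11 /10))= -1091 /66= -16.53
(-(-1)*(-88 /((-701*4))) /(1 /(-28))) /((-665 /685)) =12056 /13319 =0.91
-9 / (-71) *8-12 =-780 / 71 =-10.99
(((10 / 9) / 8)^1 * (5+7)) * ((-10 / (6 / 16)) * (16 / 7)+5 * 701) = 361625 / 63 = 5740.08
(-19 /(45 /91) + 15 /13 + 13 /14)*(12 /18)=-297623 /12285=-24.23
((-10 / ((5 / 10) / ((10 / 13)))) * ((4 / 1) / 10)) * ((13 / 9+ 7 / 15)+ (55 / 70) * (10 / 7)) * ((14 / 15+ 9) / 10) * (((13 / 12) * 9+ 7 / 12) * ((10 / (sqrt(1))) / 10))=-247171928 / 1289925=-191.62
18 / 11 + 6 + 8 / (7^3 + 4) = 7.66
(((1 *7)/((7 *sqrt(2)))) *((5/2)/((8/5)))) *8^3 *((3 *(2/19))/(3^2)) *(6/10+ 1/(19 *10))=12.01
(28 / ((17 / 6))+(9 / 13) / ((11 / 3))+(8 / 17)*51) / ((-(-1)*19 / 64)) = 5300928 / 46189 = 114.77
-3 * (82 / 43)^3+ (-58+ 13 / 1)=-5231919 / 79507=-65.80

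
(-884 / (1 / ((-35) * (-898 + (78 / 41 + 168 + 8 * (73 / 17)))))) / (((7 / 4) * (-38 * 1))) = 251440800 / 779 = 322773.81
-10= -10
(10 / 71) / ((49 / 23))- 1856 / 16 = -403334 / 3479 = -115.93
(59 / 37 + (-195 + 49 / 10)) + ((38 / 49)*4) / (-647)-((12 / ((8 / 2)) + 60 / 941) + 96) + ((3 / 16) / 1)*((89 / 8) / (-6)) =-406795324025403 / 1412868289280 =-287.92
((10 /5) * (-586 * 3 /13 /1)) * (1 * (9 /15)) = -10548 /65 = -162.28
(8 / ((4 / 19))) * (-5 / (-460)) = 19 / 46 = 0.41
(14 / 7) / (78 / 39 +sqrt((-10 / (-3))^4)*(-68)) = -9 / 3391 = -0.00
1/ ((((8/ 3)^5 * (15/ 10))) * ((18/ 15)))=135/ 32768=0.00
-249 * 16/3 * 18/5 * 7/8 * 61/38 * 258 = -164588004/95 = -1732505.31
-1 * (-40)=40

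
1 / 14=0.07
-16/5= -3.20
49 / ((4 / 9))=441 / 4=110.25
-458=-458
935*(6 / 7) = 5610 / 7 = 801.43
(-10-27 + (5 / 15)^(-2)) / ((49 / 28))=-16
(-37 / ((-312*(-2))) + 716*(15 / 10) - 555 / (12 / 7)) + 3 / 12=468275 / 624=750.44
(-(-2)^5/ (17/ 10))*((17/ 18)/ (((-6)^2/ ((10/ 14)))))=200/ 567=0.35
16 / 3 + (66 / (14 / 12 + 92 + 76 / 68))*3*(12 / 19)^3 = 1160104112 / 197889009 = 5.86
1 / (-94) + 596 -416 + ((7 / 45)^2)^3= 179.99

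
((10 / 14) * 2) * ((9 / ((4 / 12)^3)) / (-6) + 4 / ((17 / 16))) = -6245 / 119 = -52.48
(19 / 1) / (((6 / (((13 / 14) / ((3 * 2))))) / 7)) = 247 / 72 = 3.43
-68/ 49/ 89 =-68/ 4361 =-0.02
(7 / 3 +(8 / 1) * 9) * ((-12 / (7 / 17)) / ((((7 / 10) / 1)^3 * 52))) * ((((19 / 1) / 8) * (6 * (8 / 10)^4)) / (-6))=118.15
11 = 11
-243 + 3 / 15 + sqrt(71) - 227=-2349 / 5 + sqrt(71)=-461.37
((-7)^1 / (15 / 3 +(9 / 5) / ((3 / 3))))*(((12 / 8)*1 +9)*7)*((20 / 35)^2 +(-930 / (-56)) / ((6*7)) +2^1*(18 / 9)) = -194355 / 544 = -357.27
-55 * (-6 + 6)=0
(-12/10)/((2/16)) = -48/5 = -9.60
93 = 93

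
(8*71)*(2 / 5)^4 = 9088 / 625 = 14.54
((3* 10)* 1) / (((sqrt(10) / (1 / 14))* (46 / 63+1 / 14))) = 27* sqrt(10) / 101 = 0.85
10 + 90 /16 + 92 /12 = 559 /24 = 23.29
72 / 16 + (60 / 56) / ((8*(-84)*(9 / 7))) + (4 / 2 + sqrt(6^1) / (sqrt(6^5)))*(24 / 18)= 87121 / 12096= 7.20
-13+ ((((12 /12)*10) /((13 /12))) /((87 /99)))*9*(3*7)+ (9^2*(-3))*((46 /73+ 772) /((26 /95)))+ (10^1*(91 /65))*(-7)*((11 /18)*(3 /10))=-564773957359 /825630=-684052.13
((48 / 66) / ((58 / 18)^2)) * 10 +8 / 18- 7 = -487489 / 83259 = -5.86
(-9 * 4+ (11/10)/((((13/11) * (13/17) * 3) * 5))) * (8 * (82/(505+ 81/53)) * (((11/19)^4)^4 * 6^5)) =-942623227954783786964859199872/16358139923494305995229216175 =-57.62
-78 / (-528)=13 / 88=0.15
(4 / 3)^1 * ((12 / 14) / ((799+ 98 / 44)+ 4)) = 176 / 124005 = 0.00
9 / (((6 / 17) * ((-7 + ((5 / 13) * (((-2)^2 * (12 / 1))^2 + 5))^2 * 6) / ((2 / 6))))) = 2873 / 1599441934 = 0.00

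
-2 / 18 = -1 / 9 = -0.11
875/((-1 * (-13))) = 875/13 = 67.31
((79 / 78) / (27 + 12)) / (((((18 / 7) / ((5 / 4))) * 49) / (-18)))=-395 / 85176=-0.00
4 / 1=4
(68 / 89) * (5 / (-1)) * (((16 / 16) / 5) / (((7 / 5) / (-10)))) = 3400 / 623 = 5.46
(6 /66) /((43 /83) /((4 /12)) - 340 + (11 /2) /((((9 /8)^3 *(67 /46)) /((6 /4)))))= -0.00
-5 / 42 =-0.12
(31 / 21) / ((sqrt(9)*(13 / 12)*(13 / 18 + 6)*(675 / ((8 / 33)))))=1984 / 81756675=0.00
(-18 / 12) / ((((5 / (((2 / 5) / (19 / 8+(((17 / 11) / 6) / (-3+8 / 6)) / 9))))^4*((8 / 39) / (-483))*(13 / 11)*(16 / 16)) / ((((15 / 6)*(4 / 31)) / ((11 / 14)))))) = 47890392659214336 / 29451074347724823875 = 0.00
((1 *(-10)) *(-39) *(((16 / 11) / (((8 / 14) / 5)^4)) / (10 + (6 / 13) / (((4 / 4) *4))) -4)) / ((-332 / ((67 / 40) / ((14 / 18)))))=-456595465833 / 215146624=-2122.25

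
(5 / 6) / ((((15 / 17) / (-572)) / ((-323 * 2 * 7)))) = 21985964 / 9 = 2442884.89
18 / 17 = 1.06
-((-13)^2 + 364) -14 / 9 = -4811 / 9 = -534.56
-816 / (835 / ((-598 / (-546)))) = -6256 / 5845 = -1.07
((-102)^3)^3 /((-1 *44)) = 298773142155577728 /11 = 27161194741416157.09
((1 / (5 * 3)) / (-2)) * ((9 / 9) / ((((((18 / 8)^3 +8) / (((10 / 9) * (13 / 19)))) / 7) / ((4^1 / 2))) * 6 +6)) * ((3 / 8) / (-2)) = 364 / 986073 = 0.00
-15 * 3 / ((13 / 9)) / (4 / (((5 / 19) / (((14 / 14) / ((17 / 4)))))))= -8.71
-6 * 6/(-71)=36/71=0.51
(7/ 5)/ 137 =7/ 685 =0.01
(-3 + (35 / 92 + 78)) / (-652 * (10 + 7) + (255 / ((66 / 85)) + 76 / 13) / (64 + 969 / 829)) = -53576862625 / 7874339647602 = -0.01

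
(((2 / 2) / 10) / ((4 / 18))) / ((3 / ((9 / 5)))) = 27 / 100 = 0.27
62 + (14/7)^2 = 66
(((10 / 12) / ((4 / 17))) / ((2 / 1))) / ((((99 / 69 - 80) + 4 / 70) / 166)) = -5679275 / 1516776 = -3.74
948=948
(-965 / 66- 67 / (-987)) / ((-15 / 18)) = 316011 / 18095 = 17.46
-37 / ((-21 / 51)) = 629 / 7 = 89.86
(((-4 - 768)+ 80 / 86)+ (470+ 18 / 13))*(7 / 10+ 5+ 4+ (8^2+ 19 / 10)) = -63324072 / 2795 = -22656.20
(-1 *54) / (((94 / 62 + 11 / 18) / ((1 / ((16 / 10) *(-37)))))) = 37665 / 87838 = 0.43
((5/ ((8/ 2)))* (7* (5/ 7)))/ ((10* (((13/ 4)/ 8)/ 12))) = 240/ 13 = 18.46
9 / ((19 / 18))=162 / 19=8.53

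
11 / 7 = 1.57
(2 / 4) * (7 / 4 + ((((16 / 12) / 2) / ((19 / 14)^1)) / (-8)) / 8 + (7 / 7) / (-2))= 0.62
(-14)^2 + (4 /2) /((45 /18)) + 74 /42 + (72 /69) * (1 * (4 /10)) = 96107 /483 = 198.98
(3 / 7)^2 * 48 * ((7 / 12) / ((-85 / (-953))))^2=2724627 / 7225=377.11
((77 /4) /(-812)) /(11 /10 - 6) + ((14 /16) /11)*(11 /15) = 2693 /42630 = 0.06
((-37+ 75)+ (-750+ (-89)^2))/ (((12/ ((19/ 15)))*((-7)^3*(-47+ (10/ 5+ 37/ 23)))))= 350037/ 6846280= 0.05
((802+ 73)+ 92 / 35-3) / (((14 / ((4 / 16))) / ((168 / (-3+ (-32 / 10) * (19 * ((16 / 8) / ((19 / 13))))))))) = -91836 / 3017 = -30.44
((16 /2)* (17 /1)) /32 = 17 /4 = 4.25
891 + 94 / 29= 25933 / 29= 894.24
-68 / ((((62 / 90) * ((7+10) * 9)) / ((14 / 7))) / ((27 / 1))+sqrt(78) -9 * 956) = 4957200 * sqrt(78) / 5394246751609+42642073080 / 5394246751609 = 0.01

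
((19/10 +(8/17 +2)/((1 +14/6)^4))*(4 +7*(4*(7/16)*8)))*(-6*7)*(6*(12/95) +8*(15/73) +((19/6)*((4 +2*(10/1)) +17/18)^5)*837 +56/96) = -85155817158128027934234493/404449200000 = -210547621699160.31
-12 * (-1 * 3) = 36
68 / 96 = 17 / 24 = 0.71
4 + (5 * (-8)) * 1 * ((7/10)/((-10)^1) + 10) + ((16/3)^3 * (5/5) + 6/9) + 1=-32377/135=-239.83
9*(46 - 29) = 153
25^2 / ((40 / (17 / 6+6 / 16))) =9625 / 192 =50.13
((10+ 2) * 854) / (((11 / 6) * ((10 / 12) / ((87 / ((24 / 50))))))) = 1215785.45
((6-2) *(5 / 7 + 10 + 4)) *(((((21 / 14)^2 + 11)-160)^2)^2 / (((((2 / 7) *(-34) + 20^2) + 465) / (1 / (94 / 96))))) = 36686888890149 / 1125556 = 32594459.00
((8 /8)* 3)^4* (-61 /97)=-4941 /97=-50.94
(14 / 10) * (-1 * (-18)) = 126 / 5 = 25.20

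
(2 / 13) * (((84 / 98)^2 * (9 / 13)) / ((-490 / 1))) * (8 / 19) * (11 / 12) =-2376 / 38548055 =-0.00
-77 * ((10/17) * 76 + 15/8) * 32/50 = -2295.51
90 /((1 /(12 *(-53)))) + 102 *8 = -56424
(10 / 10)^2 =1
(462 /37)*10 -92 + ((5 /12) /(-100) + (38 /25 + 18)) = 2325703 /44400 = 52.38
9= 9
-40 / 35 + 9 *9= 79.86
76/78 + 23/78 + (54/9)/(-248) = 1.25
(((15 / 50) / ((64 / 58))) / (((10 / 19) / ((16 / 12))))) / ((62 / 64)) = 551 / 775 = 0.71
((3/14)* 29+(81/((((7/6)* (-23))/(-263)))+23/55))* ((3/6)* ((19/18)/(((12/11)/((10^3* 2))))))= 6734284475/8694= 774589.89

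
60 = 60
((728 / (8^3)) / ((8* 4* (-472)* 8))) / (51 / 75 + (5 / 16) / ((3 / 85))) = -6825 / 5529755648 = -0.00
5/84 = 0.06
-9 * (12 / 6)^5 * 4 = -1152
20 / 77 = 0.26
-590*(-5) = 2950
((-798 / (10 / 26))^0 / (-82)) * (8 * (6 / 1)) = -24 / 41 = -0.59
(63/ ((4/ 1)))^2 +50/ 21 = 250.44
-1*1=-1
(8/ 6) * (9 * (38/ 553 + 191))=1267932/ 553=2292.82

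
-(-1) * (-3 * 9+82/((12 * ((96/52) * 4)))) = -15019/576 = -26.07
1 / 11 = 0.09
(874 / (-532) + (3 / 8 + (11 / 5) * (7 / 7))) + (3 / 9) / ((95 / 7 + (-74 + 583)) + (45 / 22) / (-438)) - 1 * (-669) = 6611893835033 / 9869488440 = 669.93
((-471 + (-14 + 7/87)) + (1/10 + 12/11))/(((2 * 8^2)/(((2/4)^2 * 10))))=-4629283/489984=-9.45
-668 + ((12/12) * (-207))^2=42181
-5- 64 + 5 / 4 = -271 / 4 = -67.75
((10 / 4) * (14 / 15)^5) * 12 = 1075648 / 50625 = 21.25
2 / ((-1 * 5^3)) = -2 / 125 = -0.02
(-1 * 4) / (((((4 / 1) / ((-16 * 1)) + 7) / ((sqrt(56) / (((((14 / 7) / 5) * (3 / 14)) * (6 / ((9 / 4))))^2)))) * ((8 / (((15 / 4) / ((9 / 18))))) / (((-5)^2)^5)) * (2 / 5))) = -299072265625 * sqrt(14) / 576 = -1942753388.64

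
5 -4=1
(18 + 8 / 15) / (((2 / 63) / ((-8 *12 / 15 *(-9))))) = 840672 / 25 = 33626.88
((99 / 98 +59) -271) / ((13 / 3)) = -62031 / 1274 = -48.69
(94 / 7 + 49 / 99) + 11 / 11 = 10342 / 693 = 14.92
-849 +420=-429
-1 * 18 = -18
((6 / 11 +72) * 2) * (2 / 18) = 532 / 33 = 16.12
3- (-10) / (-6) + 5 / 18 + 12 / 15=2.41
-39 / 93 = -13 / 31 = -0.42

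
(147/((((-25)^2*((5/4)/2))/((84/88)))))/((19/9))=0.17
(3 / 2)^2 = 9 / 4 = 2.25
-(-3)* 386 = 1158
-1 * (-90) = 90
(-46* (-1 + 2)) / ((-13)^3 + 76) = 46 / 2121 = 0.02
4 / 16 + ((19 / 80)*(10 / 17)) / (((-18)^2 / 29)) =11567 / 44064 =0.26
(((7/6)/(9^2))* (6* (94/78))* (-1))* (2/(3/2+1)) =-1316/15795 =-0.08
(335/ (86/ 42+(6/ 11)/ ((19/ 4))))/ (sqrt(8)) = 1470315*sqrt(2)/ 37964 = 54.77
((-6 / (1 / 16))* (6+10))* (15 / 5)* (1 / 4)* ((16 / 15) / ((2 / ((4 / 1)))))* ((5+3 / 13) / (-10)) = 417792 / 325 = 1285.51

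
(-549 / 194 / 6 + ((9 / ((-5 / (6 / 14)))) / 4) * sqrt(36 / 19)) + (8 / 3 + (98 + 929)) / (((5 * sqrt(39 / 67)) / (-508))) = -1569212 * sqrt(2613) / 585-183 / 388-81 * sqrt(19) / 1330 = -137119.05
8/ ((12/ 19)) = 38/ 3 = 12.67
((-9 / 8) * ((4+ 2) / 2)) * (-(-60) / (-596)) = 405 / 1192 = 0.34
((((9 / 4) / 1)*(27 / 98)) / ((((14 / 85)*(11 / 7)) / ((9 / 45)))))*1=4131 / 8624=0.48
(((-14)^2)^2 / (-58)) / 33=-19208 / 957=-20.07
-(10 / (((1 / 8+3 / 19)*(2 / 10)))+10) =-8030 / 43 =-186.74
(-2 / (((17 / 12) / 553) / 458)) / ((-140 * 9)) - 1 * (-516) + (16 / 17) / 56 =1427638 / 1785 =799.80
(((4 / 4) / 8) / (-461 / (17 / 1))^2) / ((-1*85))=-17 / 8500840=-0.00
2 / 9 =0.22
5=5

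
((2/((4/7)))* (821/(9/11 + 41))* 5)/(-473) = -5747/7912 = -0.73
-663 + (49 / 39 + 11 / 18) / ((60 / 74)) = -4638091 / 7020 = -660.70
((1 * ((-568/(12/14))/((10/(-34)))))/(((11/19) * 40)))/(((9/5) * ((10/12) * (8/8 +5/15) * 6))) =160531/19800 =8.11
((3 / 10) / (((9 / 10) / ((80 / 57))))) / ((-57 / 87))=-2320 / 3249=-0.71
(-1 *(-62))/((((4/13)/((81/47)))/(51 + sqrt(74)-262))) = -6887673/94 + 32643 *sqrt(74)/94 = -70285.82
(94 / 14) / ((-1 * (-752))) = 1 / 112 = 0.01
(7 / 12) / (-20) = -7 / 240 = -0.03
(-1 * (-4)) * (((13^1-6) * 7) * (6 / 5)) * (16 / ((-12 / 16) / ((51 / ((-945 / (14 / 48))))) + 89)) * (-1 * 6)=-1919232 / 11615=-165.24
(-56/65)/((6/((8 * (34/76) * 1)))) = -1904/3705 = -0.51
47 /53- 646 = -34191 /53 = -645.11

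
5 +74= 79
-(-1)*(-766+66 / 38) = -14521 / 19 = -764.26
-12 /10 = -6 /5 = -1.20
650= 650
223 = 223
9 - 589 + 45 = -535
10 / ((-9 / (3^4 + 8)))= -890 / 9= -98.89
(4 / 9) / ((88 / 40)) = 20 / 99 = 0.20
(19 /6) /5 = 19 /30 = 0.63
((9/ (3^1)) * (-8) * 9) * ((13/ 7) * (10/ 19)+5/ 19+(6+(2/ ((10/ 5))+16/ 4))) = -351648/ 133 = -2643.97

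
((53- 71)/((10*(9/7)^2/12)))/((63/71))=-1988/135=-14.73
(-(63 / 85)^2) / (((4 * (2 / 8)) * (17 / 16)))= -63504 / 122825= -0.52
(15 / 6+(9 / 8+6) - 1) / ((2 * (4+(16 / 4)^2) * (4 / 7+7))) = 483 / 16960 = 0.03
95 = 95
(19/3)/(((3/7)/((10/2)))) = 665/9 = 73.89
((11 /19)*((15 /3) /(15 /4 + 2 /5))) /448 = 275 /176624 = 0.00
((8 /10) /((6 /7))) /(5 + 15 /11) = 11 /75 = 0.15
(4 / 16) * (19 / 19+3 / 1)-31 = -30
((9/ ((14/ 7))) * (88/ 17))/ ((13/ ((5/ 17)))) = 1980/ 3757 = 0.53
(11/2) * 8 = 44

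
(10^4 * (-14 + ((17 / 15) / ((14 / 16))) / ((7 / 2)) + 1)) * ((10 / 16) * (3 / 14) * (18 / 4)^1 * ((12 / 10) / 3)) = -10443375 / 343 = -30447.16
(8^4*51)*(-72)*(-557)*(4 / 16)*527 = 1103744212992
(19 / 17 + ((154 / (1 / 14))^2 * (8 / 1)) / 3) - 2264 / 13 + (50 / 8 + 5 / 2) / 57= 624578900435 / 50388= 12395389.78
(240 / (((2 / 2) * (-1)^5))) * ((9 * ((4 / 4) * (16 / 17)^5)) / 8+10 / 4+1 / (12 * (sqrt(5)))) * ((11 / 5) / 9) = -832355128 / 4259571 - 44 * sqrt(5) / 45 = -197.59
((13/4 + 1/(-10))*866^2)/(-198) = -1312423/110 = -11931.12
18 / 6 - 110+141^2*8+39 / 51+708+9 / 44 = 119418177 / 748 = 159649.97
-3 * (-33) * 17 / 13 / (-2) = -1683 / 26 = -64.73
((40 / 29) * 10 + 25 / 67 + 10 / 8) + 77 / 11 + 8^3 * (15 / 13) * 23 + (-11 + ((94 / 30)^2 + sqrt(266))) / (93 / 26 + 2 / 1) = 26 * sqrt(266) / 145 + 1546975697531 / 113665500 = 13612.82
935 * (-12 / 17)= -660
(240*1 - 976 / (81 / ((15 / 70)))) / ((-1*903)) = -0.26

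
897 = 897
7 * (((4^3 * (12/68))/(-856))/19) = -168/34561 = -0.00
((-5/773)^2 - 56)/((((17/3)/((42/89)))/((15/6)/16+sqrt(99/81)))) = -1405387158 * sqrt(11)/904061377 - 10540403685/14464982032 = -5.88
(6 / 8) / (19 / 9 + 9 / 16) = 108 / 385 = 0.28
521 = 521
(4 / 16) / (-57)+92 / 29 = 3.17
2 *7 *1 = 14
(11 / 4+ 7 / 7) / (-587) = -0.01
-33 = -33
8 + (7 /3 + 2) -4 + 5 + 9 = 67 /3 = 22.33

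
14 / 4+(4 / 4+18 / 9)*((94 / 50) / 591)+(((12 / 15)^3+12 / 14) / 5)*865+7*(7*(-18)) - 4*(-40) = -166041509 / 344750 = -481.63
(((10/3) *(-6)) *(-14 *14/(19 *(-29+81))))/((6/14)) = 6860/741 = 9.26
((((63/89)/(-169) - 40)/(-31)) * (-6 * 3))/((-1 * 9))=2.58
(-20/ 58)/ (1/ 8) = -2.76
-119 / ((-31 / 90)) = 10710 / 31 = 345.48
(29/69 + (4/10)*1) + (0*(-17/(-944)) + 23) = 8218/345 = 23.82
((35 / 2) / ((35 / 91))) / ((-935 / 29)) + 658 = 656.59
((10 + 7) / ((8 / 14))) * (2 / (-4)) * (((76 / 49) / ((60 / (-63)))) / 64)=969 / 2560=0.38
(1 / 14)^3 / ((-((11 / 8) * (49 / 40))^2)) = -12800 / 99648703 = -0.00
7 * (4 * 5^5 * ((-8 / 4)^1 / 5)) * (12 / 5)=-84000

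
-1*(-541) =541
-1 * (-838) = 838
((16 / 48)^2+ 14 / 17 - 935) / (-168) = 2552 / 459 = 5.56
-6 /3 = -2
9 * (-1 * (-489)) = 4401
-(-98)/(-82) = -49/41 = -1.20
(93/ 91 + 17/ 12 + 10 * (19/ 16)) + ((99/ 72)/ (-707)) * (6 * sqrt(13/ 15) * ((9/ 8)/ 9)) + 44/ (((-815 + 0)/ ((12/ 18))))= 8471217/ 593320- 11 * sqrt(195)/ 113120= 14.28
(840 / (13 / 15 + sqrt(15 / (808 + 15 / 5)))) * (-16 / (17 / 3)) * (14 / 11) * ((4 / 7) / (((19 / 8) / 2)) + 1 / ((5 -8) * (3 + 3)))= -180487725600 / 118744813 + 256788000 * sqrt(12165) / 118744813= -1281.45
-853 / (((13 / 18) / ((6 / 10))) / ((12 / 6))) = -92124 / 65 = -1417.29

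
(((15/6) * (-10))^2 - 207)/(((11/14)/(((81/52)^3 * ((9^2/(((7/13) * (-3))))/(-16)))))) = 272629233/43264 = 6301.53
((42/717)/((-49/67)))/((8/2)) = -67/3346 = -0.02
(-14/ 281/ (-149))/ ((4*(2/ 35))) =245/ 167476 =0.00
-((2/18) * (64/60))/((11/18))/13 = -0.01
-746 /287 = -2.60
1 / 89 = 0.01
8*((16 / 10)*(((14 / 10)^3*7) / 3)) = 153664 / 1875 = 81.95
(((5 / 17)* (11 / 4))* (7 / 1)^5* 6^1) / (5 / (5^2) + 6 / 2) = 13865775 / 544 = 25488.56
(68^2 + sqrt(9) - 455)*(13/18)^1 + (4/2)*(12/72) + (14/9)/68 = 922121/306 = 3013.47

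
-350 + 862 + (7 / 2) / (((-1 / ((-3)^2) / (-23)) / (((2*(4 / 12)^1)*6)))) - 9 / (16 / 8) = 6811 / 2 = 3405.50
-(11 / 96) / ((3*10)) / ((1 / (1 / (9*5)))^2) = -11 / 5832000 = -0.00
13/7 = 1.86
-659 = -659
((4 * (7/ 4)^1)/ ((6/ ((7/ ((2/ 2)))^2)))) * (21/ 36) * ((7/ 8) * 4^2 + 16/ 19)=112847/ 228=494.94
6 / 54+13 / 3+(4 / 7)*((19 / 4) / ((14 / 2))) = 2131 / 441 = 4.83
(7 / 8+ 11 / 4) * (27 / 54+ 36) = 2117 / 16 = 132.31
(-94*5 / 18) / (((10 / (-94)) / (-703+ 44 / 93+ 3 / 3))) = -144119578 / 837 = -172185.88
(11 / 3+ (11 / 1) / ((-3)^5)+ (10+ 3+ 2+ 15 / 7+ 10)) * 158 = 8268140 / 1701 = 4860.75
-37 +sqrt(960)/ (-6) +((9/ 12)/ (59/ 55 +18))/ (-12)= -621063/ 16784 - 4*sqrt(15)/ 3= -42.17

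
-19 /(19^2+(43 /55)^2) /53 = -57475 /57975322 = -0.00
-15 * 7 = -105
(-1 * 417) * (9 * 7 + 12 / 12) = -26688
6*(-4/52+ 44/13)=19.85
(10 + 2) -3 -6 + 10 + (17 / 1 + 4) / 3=20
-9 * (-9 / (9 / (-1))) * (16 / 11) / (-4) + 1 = 47 / 11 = 4.27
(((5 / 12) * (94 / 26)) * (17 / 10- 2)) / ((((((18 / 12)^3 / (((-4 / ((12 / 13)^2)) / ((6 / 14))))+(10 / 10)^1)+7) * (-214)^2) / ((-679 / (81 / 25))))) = 72602075 / 270035014896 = 0.00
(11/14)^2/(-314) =-121/61544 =-0.00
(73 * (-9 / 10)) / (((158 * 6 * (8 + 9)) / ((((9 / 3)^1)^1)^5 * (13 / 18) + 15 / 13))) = -1005867 / 1396720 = -0.72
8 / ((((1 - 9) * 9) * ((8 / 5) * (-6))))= 0.01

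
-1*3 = -3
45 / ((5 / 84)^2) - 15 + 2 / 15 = 190289 / 15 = 12685.93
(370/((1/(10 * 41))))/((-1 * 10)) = -15170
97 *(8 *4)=3104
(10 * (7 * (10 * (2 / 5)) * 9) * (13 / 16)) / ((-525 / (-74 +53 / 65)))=14271 / 50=285.42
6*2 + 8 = 20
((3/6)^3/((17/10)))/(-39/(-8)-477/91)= -910/4539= -0.20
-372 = -372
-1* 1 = -1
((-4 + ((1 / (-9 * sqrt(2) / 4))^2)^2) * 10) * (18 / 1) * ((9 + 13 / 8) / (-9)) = 5563250 / 6561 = 847.93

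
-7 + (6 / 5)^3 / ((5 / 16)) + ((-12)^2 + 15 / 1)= 98456 / 625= 157.53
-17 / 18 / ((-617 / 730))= 6205 / 5553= 1.12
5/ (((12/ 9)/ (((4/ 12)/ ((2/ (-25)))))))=-125/ 8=-15.62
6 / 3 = 2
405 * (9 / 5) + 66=795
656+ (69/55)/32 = 1154629/1760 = 656.04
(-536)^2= 287296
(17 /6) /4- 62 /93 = 1 /24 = 0.04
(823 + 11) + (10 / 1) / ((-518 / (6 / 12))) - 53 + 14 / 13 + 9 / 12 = 10542983 / 13468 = 782.82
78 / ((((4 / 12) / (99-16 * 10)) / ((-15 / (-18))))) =-11895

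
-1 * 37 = -37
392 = 392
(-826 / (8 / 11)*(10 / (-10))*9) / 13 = 40887 / 52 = 786.29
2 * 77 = 154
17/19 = 0.89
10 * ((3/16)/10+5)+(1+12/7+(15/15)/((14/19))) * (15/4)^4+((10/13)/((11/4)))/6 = 1315169893/1537536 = 855.38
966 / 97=9.96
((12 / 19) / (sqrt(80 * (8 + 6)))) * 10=3 * sqrt(70) / 133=0.19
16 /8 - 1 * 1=1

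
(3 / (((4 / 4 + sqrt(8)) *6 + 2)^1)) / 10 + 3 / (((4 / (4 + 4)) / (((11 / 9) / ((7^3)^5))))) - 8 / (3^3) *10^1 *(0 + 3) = -15210508854781883 / 1709122143579480 + 9 *sqrt(2) / 560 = -8.88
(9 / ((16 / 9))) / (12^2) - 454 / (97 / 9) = -1045143 / 24832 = -42.09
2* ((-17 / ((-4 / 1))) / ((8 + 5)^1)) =17 / 26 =0.65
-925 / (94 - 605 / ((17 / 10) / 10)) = 15725 / 58902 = 0.27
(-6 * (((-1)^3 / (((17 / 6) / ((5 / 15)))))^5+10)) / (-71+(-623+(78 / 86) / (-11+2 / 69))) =2773059662628 / 32078949888845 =0.09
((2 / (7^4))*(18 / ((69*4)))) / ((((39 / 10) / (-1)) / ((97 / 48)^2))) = -47045 / 827019648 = -0.00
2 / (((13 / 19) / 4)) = 152 / 13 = 11.69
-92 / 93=-0.99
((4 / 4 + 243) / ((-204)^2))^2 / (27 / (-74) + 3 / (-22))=-1514447 / 22081616064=-0.00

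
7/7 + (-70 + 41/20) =-1339/20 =-66.95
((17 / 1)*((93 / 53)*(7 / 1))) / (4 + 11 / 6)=9486 / 265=35.80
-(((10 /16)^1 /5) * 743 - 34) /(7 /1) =-471 /56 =-8.41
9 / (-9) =-1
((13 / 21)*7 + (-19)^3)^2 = 422878096 / 9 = 46986455.11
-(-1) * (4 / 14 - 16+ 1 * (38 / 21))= -292 / 21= -13.90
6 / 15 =2 / 5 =0.40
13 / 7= 1.86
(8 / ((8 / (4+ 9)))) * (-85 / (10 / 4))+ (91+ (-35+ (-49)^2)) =2015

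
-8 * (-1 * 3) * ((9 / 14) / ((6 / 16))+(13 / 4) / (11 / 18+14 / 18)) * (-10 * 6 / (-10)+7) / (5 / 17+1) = 171054 / 175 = 977.45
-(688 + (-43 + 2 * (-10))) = -625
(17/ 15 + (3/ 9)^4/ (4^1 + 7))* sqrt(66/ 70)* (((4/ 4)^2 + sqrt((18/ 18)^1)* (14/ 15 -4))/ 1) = -22382* sqrt(1155)/ 334125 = -2.28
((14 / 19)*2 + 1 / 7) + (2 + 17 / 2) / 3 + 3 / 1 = 2159 / 266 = 8.12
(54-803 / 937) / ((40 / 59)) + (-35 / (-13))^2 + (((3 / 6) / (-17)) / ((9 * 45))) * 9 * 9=9220488653 / 107680040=85.63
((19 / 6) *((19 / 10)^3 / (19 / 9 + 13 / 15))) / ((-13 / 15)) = -1172889 / 139360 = -8.42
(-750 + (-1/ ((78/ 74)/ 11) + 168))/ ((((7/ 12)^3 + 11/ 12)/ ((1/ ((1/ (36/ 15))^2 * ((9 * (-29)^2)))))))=-42587136/ 105339455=-0.40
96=96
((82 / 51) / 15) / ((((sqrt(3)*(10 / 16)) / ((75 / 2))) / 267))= 29192*sqrt(3) / 51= 991.41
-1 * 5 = -5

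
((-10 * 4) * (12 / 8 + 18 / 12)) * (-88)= 10560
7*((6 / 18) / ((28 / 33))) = 11 / 4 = 2.75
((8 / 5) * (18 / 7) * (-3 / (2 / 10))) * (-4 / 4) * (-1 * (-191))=82512 / 7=11787.43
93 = 93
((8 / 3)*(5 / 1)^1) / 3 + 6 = 94 / 9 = 10.44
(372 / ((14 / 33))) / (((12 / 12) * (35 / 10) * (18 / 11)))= 7502 / 49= 153.10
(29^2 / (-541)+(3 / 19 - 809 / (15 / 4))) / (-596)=8369546 / 22973565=0.36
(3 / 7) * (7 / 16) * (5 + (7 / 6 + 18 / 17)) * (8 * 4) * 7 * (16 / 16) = 5159 / 17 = 303.47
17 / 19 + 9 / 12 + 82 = 6357 / 76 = 83.64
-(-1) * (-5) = -5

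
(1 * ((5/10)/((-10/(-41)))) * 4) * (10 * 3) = 246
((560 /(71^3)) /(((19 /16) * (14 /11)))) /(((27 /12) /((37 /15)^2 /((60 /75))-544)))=-135943808 /550825029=-0.25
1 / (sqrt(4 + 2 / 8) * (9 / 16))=0.86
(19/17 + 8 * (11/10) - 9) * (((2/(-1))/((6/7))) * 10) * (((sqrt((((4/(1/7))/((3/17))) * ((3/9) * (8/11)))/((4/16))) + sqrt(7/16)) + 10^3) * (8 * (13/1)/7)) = -5408000/17 - 43264 * sqrt(2618)/561 - 1352 * sqrt(7)/17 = -322273.99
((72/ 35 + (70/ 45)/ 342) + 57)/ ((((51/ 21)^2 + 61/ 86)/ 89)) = 170450798924/ 214251885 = 795.56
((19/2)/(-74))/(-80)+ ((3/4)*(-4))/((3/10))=-118381/11840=-10.00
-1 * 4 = -4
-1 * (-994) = 994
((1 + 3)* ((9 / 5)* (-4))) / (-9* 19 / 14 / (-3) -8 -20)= 2016 / 1675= 1.20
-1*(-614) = 614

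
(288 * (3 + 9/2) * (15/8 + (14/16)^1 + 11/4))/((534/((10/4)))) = 4950/89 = 55.62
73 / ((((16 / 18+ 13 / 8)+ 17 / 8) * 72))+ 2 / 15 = 1763 / 5010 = 0.35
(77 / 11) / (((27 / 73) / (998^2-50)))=508932494 / 27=18849351.63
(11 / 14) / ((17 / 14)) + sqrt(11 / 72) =sqrt(22) / 12 + 11 / 17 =1.04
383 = 383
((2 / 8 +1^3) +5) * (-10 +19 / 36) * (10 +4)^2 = -417725 / 36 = -11603.47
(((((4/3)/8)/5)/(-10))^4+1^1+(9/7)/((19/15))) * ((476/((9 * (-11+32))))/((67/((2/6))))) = 36903600002261/1461626775000000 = 0.03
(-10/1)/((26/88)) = -440/13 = -33.85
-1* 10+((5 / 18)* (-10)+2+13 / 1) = 20 / 9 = 2.22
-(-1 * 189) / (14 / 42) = 567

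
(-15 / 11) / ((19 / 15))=-225 / 209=-1.08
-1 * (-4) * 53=212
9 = 9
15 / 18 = 5 / 6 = 0.83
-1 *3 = -3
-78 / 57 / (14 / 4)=-52 / 133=-0.39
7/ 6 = 1.17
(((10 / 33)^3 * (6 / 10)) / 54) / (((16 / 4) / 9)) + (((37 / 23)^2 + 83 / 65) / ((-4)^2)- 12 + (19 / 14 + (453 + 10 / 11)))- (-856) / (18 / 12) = 35089876815767 / 34599424860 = 1014.18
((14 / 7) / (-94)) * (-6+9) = -3 / 47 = -0.06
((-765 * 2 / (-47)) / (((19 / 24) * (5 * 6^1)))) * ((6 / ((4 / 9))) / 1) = 16524 / 893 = 18.50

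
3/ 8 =0.38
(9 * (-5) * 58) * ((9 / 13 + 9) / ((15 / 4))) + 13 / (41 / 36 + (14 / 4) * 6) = -6745.26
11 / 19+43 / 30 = 1147 / 570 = 2.01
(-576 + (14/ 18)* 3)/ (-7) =1721/ 21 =81.95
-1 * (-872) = 872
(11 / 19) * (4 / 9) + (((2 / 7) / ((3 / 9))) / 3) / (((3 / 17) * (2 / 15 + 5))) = 0.57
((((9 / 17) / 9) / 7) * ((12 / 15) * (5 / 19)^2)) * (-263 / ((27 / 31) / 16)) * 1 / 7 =-2608960 / 8119251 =-0.32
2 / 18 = 0.11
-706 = -706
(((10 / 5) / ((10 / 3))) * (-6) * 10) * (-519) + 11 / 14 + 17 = 261825 / 14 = 18701.79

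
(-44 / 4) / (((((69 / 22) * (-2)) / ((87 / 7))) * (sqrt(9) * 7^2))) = 3509 / 23667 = 0.15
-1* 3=-3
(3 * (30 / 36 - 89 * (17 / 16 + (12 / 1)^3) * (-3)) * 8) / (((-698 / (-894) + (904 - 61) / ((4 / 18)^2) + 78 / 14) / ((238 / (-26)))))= -16502376632910 / 2778581143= -5939.14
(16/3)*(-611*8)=-78208/3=-26069.33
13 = 13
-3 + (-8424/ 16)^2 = 1108797/ 4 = 277199.25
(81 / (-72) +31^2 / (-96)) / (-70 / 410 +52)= -43829 / 204000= -0.21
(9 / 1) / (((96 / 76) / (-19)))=-1083 / 8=-135.38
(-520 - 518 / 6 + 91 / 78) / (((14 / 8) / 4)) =-29048 / 21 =-1383.24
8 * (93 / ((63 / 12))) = 992 / 7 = 141.71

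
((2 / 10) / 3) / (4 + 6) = 0.01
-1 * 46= -46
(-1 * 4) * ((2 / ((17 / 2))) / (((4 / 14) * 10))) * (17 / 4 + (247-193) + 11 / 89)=-19.23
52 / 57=0.91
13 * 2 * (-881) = -22906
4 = 4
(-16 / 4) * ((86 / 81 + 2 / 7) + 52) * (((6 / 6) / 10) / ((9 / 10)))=-120992 / 5103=-23.71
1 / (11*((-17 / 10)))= -10 / 187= -0.05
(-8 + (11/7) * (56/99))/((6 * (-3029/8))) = 256/81783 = 0.00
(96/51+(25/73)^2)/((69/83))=15035699/6250917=2.41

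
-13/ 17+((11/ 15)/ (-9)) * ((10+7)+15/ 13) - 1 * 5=-216122/ 29835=-7.24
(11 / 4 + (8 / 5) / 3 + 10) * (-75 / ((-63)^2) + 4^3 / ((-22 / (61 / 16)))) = -128859757 / 873180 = -147.58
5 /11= 0.45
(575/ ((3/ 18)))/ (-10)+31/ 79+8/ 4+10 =-26276/ 79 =-332.61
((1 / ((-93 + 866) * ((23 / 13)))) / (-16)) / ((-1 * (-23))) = -13 / 6542672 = -0.00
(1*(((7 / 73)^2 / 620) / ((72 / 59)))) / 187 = 2891 / 44484786720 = 0.00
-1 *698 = -698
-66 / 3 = -22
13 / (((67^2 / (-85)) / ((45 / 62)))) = -49725 / 278318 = -0.18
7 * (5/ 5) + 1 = 8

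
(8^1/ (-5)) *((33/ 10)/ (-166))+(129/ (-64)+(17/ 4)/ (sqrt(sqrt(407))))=-263451/ 132800+17 *407^(3/ 4)/ 1628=-1.04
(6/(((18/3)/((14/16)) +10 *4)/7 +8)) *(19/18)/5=931/10800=0.09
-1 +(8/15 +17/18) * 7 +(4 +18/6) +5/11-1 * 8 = 8711/990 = 8.80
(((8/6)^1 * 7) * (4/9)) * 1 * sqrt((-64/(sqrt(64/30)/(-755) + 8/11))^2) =11693440 * sqrt(30)/65959569 + 8025952000/21986523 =366.01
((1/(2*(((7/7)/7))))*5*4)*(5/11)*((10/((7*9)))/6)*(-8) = -2000/297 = -6.73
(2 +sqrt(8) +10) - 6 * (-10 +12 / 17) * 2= 2 * sqrt(2) +2100 / 17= 126.36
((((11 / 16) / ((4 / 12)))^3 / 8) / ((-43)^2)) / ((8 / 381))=13691997 / 484704256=0.03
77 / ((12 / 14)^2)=3773 / 36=104.81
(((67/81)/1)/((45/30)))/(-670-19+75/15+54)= -67/76545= -0.00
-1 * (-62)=62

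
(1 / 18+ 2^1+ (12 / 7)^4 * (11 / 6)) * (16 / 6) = 3092500 / 64827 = 47.70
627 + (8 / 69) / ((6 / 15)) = 43283 / 69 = 627.29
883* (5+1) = 5298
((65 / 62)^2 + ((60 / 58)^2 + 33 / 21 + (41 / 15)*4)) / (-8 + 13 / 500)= -124525456925 / 67668245127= -1.84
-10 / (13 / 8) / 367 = -80 / 4771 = -0.02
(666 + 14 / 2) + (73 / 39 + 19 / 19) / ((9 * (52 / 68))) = 3072803 / 4563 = 673.42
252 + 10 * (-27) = -18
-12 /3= -4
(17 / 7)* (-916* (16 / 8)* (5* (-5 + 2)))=467160 / 7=66737.14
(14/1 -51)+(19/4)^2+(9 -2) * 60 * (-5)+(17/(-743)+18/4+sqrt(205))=-25083209/11888+sqrt(205)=-2095.64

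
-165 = -165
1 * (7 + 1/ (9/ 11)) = 74/ 9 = 8.22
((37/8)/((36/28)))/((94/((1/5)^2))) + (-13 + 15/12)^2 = 11680217/84600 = 138.06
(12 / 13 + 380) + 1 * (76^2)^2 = 433713240 / 13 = 33362556.92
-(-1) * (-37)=-37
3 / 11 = 0.27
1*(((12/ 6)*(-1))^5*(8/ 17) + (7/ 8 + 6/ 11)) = -20403/ 1496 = -13.64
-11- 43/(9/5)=-314/9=-34.89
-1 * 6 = -6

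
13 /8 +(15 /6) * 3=73 /8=9.12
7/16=0.44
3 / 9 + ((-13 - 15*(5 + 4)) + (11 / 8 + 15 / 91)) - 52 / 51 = -147.15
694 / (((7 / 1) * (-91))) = -694 / 637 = -1.09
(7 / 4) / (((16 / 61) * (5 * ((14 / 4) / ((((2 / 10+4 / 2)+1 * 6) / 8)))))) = 2501 / 6400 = 0.39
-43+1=-42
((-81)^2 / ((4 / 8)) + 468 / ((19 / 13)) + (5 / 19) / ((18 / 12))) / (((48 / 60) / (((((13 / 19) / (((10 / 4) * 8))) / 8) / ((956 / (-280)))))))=-43578535 / 2070696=-21.05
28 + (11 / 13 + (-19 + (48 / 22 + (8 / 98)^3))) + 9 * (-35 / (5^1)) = -857534409 / 16823807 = -50.97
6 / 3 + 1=3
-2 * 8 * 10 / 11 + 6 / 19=-2974 / 209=-14.23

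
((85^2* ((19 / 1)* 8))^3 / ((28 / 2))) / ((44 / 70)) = 1655595857710000000 / 11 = 150508714337272727.27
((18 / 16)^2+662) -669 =-367 / 64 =-5.73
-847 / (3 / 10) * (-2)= 16940 / 3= 5646.67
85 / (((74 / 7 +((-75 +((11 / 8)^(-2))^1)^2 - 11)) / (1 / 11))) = 791945 / 568342924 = 0.00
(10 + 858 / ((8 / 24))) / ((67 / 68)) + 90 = 181742 / 67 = 2712.57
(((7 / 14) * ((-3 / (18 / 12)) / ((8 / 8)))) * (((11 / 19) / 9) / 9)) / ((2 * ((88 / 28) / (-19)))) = 7 / 324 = 0.02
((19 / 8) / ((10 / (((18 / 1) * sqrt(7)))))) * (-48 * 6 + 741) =77463 * sqrt(7) / 40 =5123.70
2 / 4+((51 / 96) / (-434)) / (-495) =3437297 / 6874560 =0.50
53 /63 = 0.84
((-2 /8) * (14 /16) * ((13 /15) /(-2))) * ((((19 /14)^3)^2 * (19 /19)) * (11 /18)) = 6727560983 /18587197440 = 0.36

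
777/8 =97.12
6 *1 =6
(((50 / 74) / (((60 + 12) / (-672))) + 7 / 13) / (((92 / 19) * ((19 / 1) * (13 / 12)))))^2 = 69272329 / 20683904761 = 0.00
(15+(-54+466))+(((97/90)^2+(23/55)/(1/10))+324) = 67390199/89100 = 756.34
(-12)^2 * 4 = 576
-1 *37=-37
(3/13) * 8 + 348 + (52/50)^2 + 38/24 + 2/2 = 353.51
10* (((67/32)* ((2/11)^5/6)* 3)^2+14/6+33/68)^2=278034967379223704740920245/3499645473639177167863602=79.45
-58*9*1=-522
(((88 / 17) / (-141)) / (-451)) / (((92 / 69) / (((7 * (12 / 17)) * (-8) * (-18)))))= 24192 / 556903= 0.04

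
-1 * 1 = -1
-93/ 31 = -3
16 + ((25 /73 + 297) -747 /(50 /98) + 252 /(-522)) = -60930451 /52925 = -1151.26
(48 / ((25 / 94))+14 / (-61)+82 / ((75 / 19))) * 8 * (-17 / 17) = -7357472 / 4575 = -1608.19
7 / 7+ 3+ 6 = 10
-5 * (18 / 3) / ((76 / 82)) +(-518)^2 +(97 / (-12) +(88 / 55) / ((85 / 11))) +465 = 26041754389 / 96900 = 268748.76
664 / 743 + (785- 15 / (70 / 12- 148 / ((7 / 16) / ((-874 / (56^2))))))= 785.74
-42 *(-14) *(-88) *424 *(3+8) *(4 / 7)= -137905152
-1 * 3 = -3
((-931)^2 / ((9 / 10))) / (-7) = -1238230 / 9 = -137581.11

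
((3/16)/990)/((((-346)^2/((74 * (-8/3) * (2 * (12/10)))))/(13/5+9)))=-1073/123457125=-0.00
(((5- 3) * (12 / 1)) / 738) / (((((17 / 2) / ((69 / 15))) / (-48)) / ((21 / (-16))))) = 1.11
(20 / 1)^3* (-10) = -80000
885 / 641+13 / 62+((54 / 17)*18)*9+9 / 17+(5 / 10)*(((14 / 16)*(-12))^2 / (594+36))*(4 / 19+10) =132885526053 / 256733320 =517.60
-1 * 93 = -93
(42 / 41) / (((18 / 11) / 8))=616 / 123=5.01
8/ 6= 4/ 3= 1.33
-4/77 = -0.05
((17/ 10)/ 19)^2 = 289/ 36100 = 0.01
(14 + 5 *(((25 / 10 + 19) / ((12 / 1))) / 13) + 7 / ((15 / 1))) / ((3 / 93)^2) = 14564.69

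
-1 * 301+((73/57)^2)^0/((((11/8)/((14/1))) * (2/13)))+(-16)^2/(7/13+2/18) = 33291/209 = 159.29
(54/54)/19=1/19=0.05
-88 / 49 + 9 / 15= -293 / 245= -1.20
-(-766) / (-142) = -383 / 71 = -5.39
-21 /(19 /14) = -294 /19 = -15.47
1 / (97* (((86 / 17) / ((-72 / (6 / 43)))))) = -1.05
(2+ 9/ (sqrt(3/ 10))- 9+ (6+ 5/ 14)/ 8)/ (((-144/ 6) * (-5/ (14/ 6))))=-139/ 1152+ 7 * sqrt(30)/ 120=0.20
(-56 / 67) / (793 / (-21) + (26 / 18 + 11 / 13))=45864 / 1946417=0.02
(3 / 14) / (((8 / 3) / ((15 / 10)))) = 27 / 224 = 0.12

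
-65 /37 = -1.76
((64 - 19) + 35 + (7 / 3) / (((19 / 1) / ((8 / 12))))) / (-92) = -6847 / 7866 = -0.87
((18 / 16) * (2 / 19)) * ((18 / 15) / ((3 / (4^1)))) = 18 / 95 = 0.19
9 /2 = 4.50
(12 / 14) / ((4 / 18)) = 27 / 7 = 3.86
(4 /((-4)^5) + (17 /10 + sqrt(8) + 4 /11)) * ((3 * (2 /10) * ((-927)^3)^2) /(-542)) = -1903705039559004867 * sqrt(2) /1355 - 55209349852250700147867 /38156800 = -3433804268954131.16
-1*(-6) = 6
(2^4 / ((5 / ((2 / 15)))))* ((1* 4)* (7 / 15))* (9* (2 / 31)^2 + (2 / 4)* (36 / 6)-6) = -2.36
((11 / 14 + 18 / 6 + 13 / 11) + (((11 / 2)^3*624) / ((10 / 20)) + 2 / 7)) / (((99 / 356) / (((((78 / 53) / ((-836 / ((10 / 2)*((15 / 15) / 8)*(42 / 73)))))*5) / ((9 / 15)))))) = -243401994875 / 61795668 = -3938.82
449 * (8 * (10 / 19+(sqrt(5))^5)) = 35920 / 19+89800 * sqrt(5) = 202689.43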